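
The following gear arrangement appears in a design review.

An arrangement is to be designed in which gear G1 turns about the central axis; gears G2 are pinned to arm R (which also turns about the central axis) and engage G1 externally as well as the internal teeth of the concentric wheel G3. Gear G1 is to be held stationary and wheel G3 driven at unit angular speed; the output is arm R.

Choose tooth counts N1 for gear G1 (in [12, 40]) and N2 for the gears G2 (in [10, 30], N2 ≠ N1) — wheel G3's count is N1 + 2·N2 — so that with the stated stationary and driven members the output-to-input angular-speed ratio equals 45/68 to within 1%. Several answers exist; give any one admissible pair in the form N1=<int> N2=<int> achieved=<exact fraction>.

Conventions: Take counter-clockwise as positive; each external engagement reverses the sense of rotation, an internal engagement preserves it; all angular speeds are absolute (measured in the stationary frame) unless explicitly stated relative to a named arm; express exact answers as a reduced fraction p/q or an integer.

design class (target 45/68): planetary set
Willis with ω_sun = 0: ω_arm/ω_ring = N3/(N1+N3); set equal to 45/68  ⇒  N3/N1 = (45/68)/(1 − 45/68) = 45/23
N3 = N1 + 2·N2  ⇒  N2/N1 = (N3/N1 − 1)/2 = (45/23 − 1)/2 = 11/23
smallest multiple with N1 ≥ 12 and N2 ≥ 10: k = 1  ⇒  N1 = 1·23 = 23, N2 = 1·11 = 11 (N1 ≤ 40, N2 ≤ 30, N2 ≠ N1 ✓), N3 = 23 + 2·11 = 45
check: N3/(N1+N3) with N1 = 23, N3 = 45 gives 45/68; |achieved − target| = 0 ≤ 9/1360 ✓

N1=23 N2=11 achieved=45/68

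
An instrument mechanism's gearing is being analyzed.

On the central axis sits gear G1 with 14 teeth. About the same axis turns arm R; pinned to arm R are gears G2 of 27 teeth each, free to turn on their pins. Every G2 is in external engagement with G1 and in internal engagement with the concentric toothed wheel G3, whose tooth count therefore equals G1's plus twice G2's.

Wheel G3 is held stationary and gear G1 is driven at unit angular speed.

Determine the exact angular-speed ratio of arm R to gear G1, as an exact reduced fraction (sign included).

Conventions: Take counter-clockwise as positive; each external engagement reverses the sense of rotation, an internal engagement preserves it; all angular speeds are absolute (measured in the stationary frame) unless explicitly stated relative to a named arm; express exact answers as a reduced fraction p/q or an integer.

planetary set (14T centre, 27T on arm, 68T internal) — Willis relation
ring teeth: 14 + 2·27 = 68
14(ω_sun−ω_arm) = −68(ω_ring−ω_arm),  ω_ring = 0, ω_sun = 1
14(1−ω_arm) = −68(0−ω_arm)  ⇒  82·ω_arm = 14  ⇒  ω_arm = 7/41
ω_out/ω_in = 7/41

7/41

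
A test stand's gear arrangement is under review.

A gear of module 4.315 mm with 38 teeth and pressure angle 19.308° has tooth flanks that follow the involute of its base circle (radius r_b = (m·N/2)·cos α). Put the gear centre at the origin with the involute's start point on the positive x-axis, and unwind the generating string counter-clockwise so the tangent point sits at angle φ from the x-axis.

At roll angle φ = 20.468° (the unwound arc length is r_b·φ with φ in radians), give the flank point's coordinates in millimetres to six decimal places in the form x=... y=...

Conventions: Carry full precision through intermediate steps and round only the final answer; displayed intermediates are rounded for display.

single-mesh involute tooth geometry (38T wheel at module 4.315)
pitch radius r_p = m·N/2 = 4.315·38/2 = 81.985000
base radius r_b = r_p·cos α = 81.985000·cos 19.308° = 77.373737
roll angle φ = 20.468° = 0.35723399 rad
x = r_b·(cos φ + φ·sin φ) = 82.154406
y = r_b·(sin φ − φ·cos φ) = 1.160856

x=82.154406 y=1.160856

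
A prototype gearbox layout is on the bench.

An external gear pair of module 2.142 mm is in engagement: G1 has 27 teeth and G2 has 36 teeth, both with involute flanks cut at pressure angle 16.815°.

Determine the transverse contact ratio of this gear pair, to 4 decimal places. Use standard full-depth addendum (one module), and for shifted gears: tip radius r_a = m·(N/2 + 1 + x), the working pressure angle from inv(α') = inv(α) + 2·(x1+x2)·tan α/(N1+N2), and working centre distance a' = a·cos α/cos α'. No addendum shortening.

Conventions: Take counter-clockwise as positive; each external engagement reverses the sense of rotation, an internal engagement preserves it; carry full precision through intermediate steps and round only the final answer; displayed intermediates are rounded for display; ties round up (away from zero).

1.8194

single-mesh involute tooth geometry (27T engaging 36T at module 2.142)
base radii: r_b1 = 27.680619, r_b2 = 36.907492
tip radii: r_a1 = 31.059000, r_a2 = 40.698000
no profile shift: α' = α, a' = a
action lengths: √(r_a1²−r_b1²) = 14.087044, √(r_a2²−r_b2²) = 17.151217
base pitch p_b = π·m·cos α = 6.441573
CR = (14.087044 + 17.151217 − 67.473000·sin 16.81500°)/6.441573 = 1.819355
contact ratio ≈ 1.8194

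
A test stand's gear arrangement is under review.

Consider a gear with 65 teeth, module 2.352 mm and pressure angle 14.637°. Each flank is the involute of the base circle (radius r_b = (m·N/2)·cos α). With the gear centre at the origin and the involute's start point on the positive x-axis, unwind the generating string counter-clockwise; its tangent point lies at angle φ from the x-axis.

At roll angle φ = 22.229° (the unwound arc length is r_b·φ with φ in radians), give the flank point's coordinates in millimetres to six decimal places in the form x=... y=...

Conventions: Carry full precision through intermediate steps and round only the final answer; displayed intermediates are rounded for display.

x=79.317697 y=1.418116

single-mesh involute tooth geometry (65T wheel at module 2.352)
pitch radius r_p = m·N/2 = 2.352·65/2 = 76.440000
base radius r_b = r_p·cos α = 76.440000·cos 14.637° = 73.959231
roll angle φ = 22.229° = 0.38796924 rad
x = r_b·(cos φ + φ·sin φ) = 79.317697
y = r_b·(sin φ − φ·cos φ) = 1.418116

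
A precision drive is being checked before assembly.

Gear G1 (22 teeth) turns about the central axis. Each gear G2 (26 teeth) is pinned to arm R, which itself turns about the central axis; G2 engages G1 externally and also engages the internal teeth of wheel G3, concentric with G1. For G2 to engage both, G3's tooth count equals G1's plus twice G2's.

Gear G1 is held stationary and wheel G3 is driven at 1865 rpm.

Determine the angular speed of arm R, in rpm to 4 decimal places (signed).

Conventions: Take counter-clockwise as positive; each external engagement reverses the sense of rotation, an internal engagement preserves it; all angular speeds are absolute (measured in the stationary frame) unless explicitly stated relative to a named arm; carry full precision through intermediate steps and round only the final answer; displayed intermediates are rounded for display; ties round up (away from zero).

+1437.6042 rpm

topology: planetary set — G1 22T / G2 26T / G3 74T, arm = carrier (Willis)
normalise by the input: solve with ω_ring = 1, then scale by 1865 rpm
ring teeth: 22 + 2·26 = 74
22(ω_sun−ω_arm) = −74(ω_ring−ω_arm),  ω_sun = 0, ω_ring = 1
22(0−ω_arm) = −74(1−ω_arm)  ⇒  96·ω_arm = 74  ⇒  ω_arm = 37/48
scale: ω_arm = 37/48 × 1865 rpm = +1437.6042 rpm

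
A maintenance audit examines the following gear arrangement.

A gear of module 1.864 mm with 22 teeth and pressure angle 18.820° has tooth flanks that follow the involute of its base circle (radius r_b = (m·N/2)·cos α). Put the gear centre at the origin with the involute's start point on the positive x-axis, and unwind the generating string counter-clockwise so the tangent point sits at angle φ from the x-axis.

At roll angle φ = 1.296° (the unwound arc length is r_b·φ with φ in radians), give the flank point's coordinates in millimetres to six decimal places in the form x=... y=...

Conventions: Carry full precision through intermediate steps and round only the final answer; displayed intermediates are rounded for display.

x=19.412753 y=0.000075

recognized (one wheel, involute flank): single-mesh tooth geometry, m = 1.864, N = 22
pitch radius r_p = m·N/2 = 1.864·22/2 = 20.504000
base radius r_b = r_p·cos α = 20.504000·cos 18.820° = 19.407789
roll angle φ = 1.296° = 0.02261947 rad
x = r_b·(cos φ + φ·sin φ) = 19.412753
y = r_b·(sin φ − φ·cos φ) = 0.000075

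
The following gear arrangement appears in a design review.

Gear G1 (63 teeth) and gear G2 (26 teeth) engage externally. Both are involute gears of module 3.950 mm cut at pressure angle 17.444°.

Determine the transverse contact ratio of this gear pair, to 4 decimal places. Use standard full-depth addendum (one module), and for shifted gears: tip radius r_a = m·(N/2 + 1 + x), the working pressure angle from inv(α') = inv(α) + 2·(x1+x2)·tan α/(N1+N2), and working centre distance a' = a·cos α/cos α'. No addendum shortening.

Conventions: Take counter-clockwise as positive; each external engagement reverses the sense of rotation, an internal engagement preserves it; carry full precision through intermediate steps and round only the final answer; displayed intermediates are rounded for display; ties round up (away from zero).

class = single-mesh tooth geometry [involute pair 63T × 26T, m = 3.950]
base radii: r_b1 = 118.702744, r_b2 = 48.988434
tip radii: r_a1 = 128.375000, r_a2 = 55.300000
no profile shift: α' = α, a' = a
action lengths: √(r_a1²−r_b1²) = 48.885572, √(r_a2²−r_b2²) = 25.655863
base pitch p_b = π·m·cos α = 11.838593
CR = (48.885572 + 25.655863 − 175.775000·sin 17.44400°)/11.838593 = 1.845553
contact ratio ≈ 1.8456

1.8456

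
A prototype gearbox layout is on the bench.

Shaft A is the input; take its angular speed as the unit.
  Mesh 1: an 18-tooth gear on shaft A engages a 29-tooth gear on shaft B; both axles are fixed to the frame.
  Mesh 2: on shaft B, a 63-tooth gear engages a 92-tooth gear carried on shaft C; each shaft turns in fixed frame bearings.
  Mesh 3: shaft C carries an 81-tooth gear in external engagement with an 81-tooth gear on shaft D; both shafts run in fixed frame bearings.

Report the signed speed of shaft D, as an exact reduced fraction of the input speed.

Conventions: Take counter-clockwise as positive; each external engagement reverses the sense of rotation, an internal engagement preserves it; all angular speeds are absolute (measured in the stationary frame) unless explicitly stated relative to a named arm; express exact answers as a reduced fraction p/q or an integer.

3-mesh fixed-axis compound train (all bearings frame-fixed)
mesh 1 [18T→29T]: |ω|/ω_in = 1×18/29 = 18/29, sense flips to −
mesh 2 [63T→92T]: |ω|/ω_in = (18/29)×63/92 = 567/1334, sense flips to +
mesh 3 [81T→81T]: |ω|/ω_in = (567/1334)×81/81 = 567/1334, sense flips to −
signed output speed (× input speed) = -567/1334

-567/1334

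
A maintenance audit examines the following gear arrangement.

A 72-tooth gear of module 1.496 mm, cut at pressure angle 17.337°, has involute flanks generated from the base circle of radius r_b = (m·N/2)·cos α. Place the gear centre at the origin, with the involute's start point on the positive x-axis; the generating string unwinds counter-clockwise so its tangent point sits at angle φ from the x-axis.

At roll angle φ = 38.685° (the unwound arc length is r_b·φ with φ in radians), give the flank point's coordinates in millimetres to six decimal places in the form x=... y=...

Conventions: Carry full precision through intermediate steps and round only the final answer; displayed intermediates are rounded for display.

topology: single-mesh involute geometry — m = 1.496, N = 72
pitch radius r_p = m·N/2 = 1.496·72/2 = 53.856000
base radius r_b = r_p·cos α = 53.856000·cos 17.337° = 51.409245
roll angle φ = 38.685° = 0.67518062 rad
x = r_b·(cos φ + φ·sin φ) = 61.825160
y = r_b·(sin φ − φ·cos φ) = 5.037917

x=61.825160 y=5.037917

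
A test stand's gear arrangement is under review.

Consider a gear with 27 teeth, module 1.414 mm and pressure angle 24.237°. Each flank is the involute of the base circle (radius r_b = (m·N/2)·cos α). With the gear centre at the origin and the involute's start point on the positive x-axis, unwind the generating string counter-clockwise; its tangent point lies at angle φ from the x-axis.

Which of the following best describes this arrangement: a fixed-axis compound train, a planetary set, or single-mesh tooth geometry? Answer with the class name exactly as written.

class = single-mesh tooth geometry [base-circle involute, m = 1.414, 27T]
classification: single-mesh tooth geometry

single-mesh tooth geometry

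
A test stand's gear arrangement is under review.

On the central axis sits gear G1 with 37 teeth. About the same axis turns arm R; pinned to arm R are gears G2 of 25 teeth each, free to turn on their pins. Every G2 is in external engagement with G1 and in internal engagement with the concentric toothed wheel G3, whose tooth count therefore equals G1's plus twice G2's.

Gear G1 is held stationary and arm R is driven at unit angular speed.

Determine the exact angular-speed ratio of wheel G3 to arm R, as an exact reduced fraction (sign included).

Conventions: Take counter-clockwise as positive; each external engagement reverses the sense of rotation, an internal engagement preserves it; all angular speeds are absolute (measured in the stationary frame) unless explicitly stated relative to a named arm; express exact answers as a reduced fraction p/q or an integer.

recognized (axles ride arm R): planetary set, 37/25/87 teeth
ring teeth: 37 + 2·25 = 87
37(ω_sun−ω_arm) = −87(ω_ring−ω_arm),  ω_sun = 0, ω_arm = 1
ω_ring = 1 − (37/87)(0−1) = 124/87
ω_out/ω_in = 124/87

124/87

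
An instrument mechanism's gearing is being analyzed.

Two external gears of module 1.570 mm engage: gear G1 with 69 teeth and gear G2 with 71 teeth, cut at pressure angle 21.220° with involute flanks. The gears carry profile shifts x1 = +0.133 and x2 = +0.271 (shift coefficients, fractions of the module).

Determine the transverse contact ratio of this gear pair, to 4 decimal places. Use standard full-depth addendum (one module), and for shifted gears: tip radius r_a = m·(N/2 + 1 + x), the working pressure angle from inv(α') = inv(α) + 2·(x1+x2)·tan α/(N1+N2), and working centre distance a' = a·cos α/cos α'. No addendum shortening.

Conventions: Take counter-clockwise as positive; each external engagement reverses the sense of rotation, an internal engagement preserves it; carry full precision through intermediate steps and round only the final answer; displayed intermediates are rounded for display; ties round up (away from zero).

single-mesh involute tooth geometry (69T engaging 71T at module 1.570)
base radii: r_b1 = 50.492478, r_b2 = 51.956028
tip radii: r_a1 = 55.943810, r_a2 = 57.730470
inv(α') = inv(21.220°) + 2·(+0.133+0.271)·tan α/(69+71) = 0.02015811  ⇒  α' = 22.03655°
a' = a·cos α / cos α' = 109.9000·cos 21.220°/cos 22.03655° = 110.522782
action lengths: √(r_a1²−r_b1²) = 24.087746, √(r_a2²−r_b2²) = 25.167008
base pitch p_b = π·m·cos α = 4.597878
CR = (24.087746 + 25.167008 − 110.522782·sin 22.03655°)/4.597878 = 1.693570
contact ratio ≈ 1.6936

1.6936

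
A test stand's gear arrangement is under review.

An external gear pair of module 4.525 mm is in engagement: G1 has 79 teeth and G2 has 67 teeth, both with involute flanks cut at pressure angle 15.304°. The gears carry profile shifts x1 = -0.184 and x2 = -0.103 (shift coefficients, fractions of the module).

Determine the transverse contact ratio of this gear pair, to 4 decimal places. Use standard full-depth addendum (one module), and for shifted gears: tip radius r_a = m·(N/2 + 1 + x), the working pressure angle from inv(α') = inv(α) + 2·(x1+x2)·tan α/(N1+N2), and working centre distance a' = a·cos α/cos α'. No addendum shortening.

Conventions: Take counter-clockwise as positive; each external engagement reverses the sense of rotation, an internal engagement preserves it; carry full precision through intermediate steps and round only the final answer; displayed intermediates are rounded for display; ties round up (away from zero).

class = single-mesh tooth geometry [involute pair 79T × 67T, m = 4.525]
base radii: r_b1 = 172.399288, r_b2 = 146.212055
tip radii: r_a1 = 182.429900, r_a2 = 155.646425
inv(α') = inv(15.304°) + 2·(-0.184-0.103)·tan α/(79+67) = 0.00546306  ⇒  α' = 14.42958°
a' = a·cos α / cos α' = 330.3250·cos 15.304°/cos 14.42958° = 328.989439
action lengths: √(r_a1²−r_b1²) = 59.658643, √(r_a2²−r_b2²) = 53.365201
base pitch p_b = π·m·cos α = 13.711603
CR = (59.658643 + 53.365201 − 328.989439·sin 14.42958°)/13.711603 = 2.263993
contact ratio ≈ 2.2640

2.2640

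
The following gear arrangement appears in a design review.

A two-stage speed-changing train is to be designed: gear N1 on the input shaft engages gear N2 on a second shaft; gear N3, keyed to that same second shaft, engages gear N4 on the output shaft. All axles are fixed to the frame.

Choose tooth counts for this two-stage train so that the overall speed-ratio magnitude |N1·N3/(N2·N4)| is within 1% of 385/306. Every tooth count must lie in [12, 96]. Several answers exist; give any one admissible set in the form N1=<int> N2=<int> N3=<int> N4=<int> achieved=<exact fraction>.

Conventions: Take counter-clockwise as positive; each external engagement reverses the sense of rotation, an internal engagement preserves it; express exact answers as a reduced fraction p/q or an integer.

topology: fixed-axis compound train — 2 stages, target 385/306
target = 385/306 in lowest terms: an exact hit needs N1·N3 = k·385 and N2·N4 = k·306 for one integer k, every count in [12, 96]; additionally prefer no 1:1 stage (N1 ≠ N2, N3 ≠ N4)
k = 1: no 1:1-free in-range split of k·385 and k·306 into factor pairs; take k = 2
k = 2: N1·N3 = 770 = 14·55, N2·N4 = 612 = 12·51
achieved = 14·55/(12·51) = 385/306; |achieved − target| = 0 ≤ 77/6120 ✓

N1=14 N2=12 N3=55 N4=51 achieved=385/306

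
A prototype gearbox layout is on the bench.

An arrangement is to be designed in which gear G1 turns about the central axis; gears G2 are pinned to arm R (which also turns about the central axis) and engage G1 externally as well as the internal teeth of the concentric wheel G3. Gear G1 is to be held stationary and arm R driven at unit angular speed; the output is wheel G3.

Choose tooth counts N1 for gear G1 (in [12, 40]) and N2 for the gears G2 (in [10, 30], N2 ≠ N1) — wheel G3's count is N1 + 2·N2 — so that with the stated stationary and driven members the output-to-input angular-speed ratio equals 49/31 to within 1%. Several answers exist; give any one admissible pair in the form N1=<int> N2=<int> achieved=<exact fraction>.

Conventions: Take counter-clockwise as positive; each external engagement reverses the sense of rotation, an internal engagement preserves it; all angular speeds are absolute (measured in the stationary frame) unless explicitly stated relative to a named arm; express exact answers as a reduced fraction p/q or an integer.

N1=36 N2=13 achieved=49/31

design class (target 49/31): planetary set
Willis with ω_sun = 0: ω_ring/ω_arm = (N1+N3)/N3; set equal to 49/31  ⇒  N3/N1 = 1/(49/31 − 1) = 31/18
N3 = N1 + 2·N2  ⇒  N2/N1 = (N3/N1 − 1)/2 = (31/18 − 1)/2 = 13/36
smallest multiple with N1 ≥ 12 and N2 ≥ 10: k = 1  ⇒  N1 = 1·36 = 36, N2 = 1·13 = 13 (N1 ≤ 40, N2 ≤ 30, N2 ≠ N1 ✓), N3 = 36 + 2·13 = 62
check: (N1+N3)/N3 with N1 = 36, N3 = 62 gives 49/31; |achieved − target| = 0 ≤ 49/3100 ✓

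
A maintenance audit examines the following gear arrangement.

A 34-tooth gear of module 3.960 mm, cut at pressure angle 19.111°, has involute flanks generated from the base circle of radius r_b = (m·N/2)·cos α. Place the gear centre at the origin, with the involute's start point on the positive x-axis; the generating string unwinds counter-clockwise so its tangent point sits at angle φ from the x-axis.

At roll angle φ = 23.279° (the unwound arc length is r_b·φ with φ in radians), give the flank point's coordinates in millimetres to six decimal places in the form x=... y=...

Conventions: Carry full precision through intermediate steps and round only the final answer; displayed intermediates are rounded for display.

x=68.645252 y=1.398754

topology: single-mesh involute geometry — m = 3.960, N = 34
pitch radius r_p = m·N/2 = 3.960·34/2 = 67.320000
base radius r_b = r_p·cos α = 67.320000·cos 19.111° = 63.609730
roll angle φ = 23.279° = 0.40629520 rad
x = r_b·(cos φ + φ·sin φ) = 68.645252
y = r_b·(sin φ − φ·cos φ) = 1.398754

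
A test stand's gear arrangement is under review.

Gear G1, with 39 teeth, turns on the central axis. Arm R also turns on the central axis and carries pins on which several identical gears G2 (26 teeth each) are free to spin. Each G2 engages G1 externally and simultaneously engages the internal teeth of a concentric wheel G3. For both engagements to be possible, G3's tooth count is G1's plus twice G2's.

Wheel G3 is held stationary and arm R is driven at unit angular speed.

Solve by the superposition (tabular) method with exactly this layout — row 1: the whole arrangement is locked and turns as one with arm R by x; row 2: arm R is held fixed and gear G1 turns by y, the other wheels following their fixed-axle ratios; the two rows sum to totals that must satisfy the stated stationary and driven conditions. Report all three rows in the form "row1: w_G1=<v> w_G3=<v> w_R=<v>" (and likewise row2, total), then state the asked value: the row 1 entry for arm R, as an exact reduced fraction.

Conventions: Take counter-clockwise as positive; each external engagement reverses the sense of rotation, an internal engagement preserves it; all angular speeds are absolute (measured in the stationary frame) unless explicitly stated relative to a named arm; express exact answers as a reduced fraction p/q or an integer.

row1: w_G1=1 w_G3=1 w_R=1
row2: w_G1=7/3 w_G3=-1 w_R=0
total: w_G1=10/3 w_G3=0 w_R=1
asked value: 1

planetary set (39T centre, 26T on arm, 91T internal) — Willis relation
row 1: whole set turns with the arm by x
row 2 — arm fixed, fixed-axis ratios: sun y, ring −(39/91)·y, arm 0
boundary: total ω_ring = x − (39/91)·y = 0 and total ω_arm = x = 1  ⇒  y = 7/3, x = 1
row 2 ring = −(39/91)·7/3 = -1
totals (row 1 + row 2): sun 1 + 7/3 = 10/3, ring 1 + (-1) = 0, arm 1 + 0 = 1
asked cell (row1, arm) = 1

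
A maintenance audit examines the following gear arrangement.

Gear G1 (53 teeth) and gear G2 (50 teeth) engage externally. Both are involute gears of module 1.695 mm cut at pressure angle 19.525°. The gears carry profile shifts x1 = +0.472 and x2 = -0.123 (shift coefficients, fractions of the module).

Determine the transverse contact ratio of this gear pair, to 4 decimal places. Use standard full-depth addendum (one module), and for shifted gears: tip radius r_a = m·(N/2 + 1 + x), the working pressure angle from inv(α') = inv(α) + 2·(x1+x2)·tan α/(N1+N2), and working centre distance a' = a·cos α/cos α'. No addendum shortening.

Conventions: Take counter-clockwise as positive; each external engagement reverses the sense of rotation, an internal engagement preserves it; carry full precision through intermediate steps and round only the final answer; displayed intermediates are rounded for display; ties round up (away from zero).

1.7180

topology: single-mesh involute geometry — m = 1.695, 53T/50T pair
base radii: r_b1 = 42.334553, r_b2 = 39.938257
tip radii: r_a1 = 47.412540, r_a2 = 43.861515
inv(α') = inv(19.525°) + 2·(+0.472-0.123)·tan α/(53+50) = 0.01623724  ⇒  α' = 20.55927°
a' = a·cos α / cos α' = 87.2925·cos 19.525°/cos 20.55927° = 87.869254
action lengths: √(r_a1²−r_b1²) = 21.347941, √(r_a2²−r_b2²) = 18.131963
base pitch p_b = π·m·cos α = 5.018789
CR = (21.347941 + 18.131963 − 87.869254·sin 20.55927°)/5.018789 = 1.718008
contact ratio ≈ 1.7180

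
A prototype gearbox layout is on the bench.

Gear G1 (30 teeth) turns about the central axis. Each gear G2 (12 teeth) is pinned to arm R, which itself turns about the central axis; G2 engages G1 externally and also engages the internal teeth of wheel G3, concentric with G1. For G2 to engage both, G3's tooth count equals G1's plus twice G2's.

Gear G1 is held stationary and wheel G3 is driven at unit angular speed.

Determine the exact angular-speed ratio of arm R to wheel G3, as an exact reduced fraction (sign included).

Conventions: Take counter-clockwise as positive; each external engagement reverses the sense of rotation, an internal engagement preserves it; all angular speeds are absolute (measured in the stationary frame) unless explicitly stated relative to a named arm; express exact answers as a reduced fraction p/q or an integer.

9/14

planetary set (30T centre, 12T on arm, 54T internal) — Willis relation
ring teeth: 30 + 2·12 = 54
30(ω_sun−ω_arm) = −54(ω_ring−ω_arm),  ω_sun = 0, ω_ring = 1
30(0−ω_arm) = −54(1−ω_arm)  ⇒  84·ω_arm = 54  ⇒  ω_arm = 9/14
ω_out/ω_in = 9/14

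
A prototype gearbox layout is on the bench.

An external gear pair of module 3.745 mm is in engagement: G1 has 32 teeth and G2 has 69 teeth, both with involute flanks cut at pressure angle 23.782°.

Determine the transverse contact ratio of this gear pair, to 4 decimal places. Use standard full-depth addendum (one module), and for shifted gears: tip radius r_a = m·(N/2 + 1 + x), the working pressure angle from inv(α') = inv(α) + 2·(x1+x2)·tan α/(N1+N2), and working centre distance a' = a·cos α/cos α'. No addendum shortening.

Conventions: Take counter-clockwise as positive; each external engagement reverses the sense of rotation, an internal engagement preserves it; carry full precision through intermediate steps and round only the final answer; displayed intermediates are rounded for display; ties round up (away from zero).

1.5683

recognized (one external pair, fixed centres): single-mesh tooth geometry, m = 3.745, N1 = 32, N2 = 69
base radii: r_b1 = 54.831977, r_b2 = 118.231451
tip radii: r_a1 = 63.665000, r_a2 = 132.947500
no profile shift: α' = α, a' = a
action lengths: √(r_a1²−r_b1²) = 32.352535, √(r_a2²−r_b2²) = 60.797712
base pitch p_b = π·m·cos α = 10.766234
CR = (32.352535 + 60.797712 − 189.122500·sin 23.78200°)/10.766234 = 1.568340
contact ratio ≈ 1.5683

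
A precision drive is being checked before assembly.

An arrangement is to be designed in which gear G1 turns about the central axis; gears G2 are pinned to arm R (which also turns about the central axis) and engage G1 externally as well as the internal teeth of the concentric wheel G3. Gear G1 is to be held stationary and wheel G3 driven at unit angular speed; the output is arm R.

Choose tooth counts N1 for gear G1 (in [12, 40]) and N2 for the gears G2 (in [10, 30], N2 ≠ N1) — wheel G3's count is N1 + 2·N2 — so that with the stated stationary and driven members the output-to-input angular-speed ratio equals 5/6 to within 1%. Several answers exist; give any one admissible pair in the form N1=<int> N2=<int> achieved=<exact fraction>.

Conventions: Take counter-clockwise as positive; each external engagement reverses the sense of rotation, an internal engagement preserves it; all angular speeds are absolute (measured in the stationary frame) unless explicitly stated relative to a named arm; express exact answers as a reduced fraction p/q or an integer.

N1=12 N2=24 achieved=5/6

planetary set to be sized for 5/6 (Willis relation)
Willis with ω_sun = 0: ω_arm/ω_ring = N3/(N1+N3); set equal to 5/6  ⇒  N3/N1 = (5/6)/(1 − 5/6) = 5
N3 = N1 + 2·N2  ⇒  N2/N1 = (N3/N1 − 1)/2 = (5 − 1)/2 = 2
smallest multiple with N1 ≥ 12 and N2 ≥ 10: k = 12  ⇒  N1 = 12·1 = 12, N2 = 12·2 = 24 (N1 ≤ 40, N2 ≤ 30, N2 ≠ N1 ✓), N3 = 12 + 2·24 = 60
check: N3/(N1+N3) with N1 = 12, N3 = 60 gives 5/6; |achieved − target| = 0 ≤ 1/120 ✓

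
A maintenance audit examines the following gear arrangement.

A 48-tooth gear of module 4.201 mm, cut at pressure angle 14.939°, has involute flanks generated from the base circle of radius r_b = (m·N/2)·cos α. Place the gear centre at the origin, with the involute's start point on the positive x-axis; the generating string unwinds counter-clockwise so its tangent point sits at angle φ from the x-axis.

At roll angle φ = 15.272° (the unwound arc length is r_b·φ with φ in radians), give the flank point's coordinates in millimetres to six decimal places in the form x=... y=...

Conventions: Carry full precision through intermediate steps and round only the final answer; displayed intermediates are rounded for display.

x=100.815581 y=0.610578

class = single-mesh tooth geometry [base-circle involute, m = 4.201, 48T]
pitch radius r_p = m·N/2 = 4.201·48/2 = 100.824000
base radius r_b = r_p·cos α = 100.824000·cos 14.939° = 97.416233
roll angle φ = 15.272° = 0.26654668 rad
x = r_b·(cos φ + φ·sin φ) = 100.815581
y = r_b·(sin φ − φ·cos φ) = 0.610578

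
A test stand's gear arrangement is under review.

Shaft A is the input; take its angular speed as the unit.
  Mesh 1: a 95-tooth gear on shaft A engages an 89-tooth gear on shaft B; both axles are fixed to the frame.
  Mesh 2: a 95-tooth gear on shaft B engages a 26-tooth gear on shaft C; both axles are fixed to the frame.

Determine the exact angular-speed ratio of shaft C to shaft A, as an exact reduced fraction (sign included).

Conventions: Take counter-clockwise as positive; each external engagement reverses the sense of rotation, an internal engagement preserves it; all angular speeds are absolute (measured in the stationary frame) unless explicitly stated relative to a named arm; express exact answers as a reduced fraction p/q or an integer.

9025/2314

class = fixed-axis compound train [2 meshes; 2 ratios multiply, 2 sense flips]
mesh 1 [95T→89T]: running ratio 95/89, sense −
mesh 2 [95T→26T]: running ratio 9025/2314, sense +
ω_out/ω_in = 9025/2314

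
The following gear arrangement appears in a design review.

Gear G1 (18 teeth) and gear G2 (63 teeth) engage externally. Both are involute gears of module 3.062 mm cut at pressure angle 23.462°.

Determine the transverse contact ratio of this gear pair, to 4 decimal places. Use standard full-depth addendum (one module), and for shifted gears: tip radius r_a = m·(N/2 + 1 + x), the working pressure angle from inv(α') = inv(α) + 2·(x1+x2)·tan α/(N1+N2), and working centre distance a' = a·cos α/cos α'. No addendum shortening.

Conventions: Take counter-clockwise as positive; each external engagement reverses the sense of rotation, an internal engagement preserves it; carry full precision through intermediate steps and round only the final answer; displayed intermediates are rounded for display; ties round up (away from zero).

topology: single-mesh involute geometry — m = 3.062, 18T/63T pair
base radii: r_b1 = 25.279624, r_b2 = 88.478684
tip radii: r_a1 = 30.620000, r_a2 = 99.515000
no profile shift: α' = α, a' = a
action lengths: √(r_a1²−r_b1²) = 17.277876, √(r_a2²−r_b2²) = 45.549508
base pitch p_b = π·m·cos α = 8.824253
CR = (17.277876 + 45.549508 − 124.011000·sin 23.46200°)/8.824253 = 1.524611
contact ratio ≈ 1.5246

1.5246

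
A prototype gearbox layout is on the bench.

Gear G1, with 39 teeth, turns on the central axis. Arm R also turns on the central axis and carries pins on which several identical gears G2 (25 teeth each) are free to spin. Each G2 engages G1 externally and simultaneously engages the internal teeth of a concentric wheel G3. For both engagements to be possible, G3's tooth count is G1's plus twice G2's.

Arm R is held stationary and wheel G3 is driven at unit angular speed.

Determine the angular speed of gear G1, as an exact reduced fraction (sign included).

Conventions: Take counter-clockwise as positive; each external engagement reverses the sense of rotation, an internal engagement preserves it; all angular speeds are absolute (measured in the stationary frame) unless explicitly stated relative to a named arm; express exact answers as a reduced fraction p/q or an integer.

topology: planetary set — G1 39T / G2 25T / G3 89T, arm = carrier (Willis)
ring teeth: 39 + 2·25 = 89
39(ω_sun−ω_arm) = −89(ω_ring−ω_arm),  ω_arm = 0, ω_ring = 1
ω_sun = 0 − (89/39)(1−0) = -89/39
exact speed ratio = -89/39

-89/39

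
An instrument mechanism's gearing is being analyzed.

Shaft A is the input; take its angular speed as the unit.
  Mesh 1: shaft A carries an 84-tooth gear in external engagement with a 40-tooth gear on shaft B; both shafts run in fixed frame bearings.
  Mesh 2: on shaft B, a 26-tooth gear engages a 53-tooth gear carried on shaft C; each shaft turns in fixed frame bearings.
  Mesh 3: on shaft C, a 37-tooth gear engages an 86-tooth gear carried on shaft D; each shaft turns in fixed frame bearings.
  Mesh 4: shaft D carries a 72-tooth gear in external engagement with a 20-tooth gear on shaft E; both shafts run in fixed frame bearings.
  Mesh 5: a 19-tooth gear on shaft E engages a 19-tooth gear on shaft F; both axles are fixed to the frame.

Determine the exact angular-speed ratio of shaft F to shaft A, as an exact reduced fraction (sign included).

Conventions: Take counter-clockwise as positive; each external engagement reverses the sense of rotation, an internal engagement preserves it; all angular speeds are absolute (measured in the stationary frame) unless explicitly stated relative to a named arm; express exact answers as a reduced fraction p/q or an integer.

-90909/56975

class = fixed-axis compound train [5 meshes; 5 ratios multiply, 5 sense flips]
mesh 1 [84T→40T]: running ratio 21/10, sense −
mesh 2 [26T→53T]: running ratio 273/265, sense +
mesh 3 [37T→86T]: running ratio 10101/22790, sense −
mesh 4 [72T→20T]: running ratio 90909/56975, sense +
mesh 5 [19T→19T]: running ratio 90909/56975, sense −
ω_out/ω_in = -90909/56975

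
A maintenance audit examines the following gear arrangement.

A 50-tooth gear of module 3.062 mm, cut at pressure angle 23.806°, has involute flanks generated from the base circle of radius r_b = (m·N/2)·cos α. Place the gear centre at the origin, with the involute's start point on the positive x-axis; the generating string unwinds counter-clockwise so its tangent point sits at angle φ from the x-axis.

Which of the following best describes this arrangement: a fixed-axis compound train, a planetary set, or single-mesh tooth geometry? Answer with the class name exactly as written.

class = single-mesh tooth geometry [base-circle involute, m = 3.062, 50T]
classification: single-mesh tooth geometry

single-mesh tooth geometry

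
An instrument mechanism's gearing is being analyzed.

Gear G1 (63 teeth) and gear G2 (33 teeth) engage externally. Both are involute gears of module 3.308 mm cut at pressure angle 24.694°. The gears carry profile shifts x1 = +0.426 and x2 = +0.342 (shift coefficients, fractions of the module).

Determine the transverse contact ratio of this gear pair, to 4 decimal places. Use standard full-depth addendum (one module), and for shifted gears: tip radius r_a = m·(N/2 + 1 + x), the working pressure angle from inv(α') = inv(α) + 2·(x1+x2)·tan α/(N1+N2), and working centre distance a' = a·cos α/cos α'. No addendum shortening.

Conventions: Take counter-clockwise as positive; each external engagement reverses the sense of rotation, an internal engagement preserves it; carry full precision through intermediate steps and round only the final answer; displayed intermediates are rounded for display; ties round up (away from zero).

1.4666

topology: single-mesh involute geometry — m = 3.308, 63T/33T pair
base radii: r_b1 = 94.672928, r_b2 = 49.590582
tip radii: r_a1 = 108.919208, r_a2 = 59.021336
inv(α') = inv(24.694°) + 2·(+0.426+0.342)·tan α/(63+33) = 0.03618729  ⇒  α' = 26.52715°
a' = a·cos α / cos α' = 158.7840·cos 24.694°/cos 26.52715° = 161.238212
action lengths: √(r_a1²−r_b1²) = 53.855645, √(r_a2²−r_b2²) = 32.004567
base pitch p_b = π·m·cos α = 9.442025
CR = (53.855645 + 32.004567 − 161.238212·sin 26.52715°)/9.442025 = 1.466604
contact ratio ≈ 1.4666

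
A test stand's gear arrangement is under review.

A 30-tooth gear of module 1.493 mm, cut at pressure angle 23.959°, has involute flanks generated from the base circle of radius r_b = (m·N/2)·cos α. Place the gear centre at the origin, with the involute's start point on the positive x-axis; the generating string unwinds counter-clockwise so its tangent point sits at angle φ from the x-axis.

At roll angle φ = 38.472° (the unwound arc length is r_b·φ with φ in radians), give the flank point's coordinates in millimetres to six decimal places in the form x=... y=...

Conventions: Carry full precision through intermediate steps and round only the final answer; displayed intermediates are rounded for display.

x=24.571759 y=1.973586

single-mesh involute tooth geometry (30T wheel at module 1.493)
pitch radius r_p = m·N/2 = 1.493·30/2 = 22.395000
base radius r_b = r_p·cos α = 22.395000·cos 23.959° = 20.465363
roll angle φ = 38.472° = 0.67146307 rad
x = r_b·(cos φ + φ·sin φ) = 24.571759
y = r_b·(sin φ − φ·cos φ) = 1.973586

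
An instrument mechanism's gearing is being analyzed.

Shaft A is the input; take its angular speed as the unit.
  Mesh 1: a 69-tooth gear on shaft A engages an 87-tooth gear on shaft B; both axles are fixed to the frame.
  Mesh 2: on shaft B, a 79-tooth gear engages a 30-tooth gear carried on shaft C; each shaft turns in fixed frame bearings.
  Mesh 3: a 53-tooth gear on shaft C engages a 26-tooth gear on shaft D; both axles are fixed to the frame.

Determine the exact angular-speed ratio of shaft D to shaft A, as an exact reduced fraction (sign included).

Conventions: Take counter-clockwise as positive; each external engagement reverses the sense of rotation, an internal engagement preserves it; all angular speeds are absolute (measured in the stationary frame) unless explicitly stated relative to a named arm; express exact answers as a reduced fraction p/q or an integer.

-96301/22620

class = fixed-axis compound train [3 meshes; 3 ratios multiply, 3 sense flips]
mesh 1 [69T→87T]: running ratio 23/29, sense −
mesh 2 [79T→30T]: running ratio 1817/870, sense +
mesh 3 [53T→26T]: running ratio 96301/22620, sense −
ω_out/ω_in = -96301/22620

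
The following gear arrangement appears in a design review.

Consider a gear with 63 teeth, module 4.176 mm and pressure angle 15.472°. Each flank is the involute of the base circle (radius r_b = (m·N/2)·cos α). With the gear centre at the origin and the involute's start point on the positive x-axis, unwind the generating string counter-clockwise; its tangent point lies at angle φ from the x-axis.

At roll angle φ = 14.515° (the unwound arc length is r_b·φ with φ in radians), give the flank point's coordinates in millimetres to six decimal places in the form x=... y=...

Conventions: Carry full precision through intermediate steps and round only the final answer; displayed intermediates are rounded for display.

x=130.780100 y=0.682673

single-mesh involute tooth geometry (63T wheel at module 4.176)
pitch radius r_p = m·N/2 = 4.176·63/2 = 131.544000
base radius r_b = r_p·cos α = 131.544000·cos 15.472° = 126.776968
roll angle φ = 14.515° = 0.25333454 rad
x = r_b·(cos φ + φ·sin φ) = 130.780100
y = r_b·(sin φ − φ·cos φ) = 0.682673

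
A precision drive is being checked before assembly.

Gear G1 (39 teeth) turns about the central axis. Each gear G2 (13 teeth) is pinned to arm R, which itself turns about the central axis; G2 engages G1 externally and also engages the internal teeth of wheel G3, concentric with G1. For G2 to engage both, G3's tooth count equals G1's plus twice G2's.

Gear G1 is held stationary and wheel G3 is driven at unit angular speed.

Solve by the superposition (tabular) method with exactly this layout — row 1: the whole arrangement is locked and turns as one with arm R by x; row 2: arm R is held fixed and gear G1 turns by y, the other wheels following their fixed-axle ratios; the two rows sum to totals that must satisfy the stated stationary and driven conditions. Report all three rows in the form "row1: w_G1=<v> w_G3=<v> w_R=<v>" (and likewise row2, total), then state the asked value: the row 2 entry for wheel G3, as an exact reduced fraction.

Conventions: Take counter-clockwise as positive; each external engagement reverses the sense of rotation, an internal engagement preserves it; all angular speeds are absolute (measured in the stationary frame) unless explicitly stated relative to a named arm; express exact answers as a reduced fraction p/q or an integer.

class = planetary set [G3 = 39+2·13 = 65; Willis about the carrier]
superposition row 1 [locked train]: every member turns x
superposition row 2 [arm held]: sun y, ring −(39/65)·y, arm 0
boundary: total ω_sun = x + y = 0 and total ω_ring = x − (39/65)·y = 1  ⇒  y = -5/8, x = 5/8
row 2 ring = −(39/65)·(-5/8) = 3/8
totals (row 1 + row 2): sun 5/8 + (-5/8) = 0, ring 5/8 + 3/8 = 1, arm 5/8 + 0 = 5/8
asked cell (row2, ring) = 3/8

row1: w_G1=5/8 w_G3=5/8 w_R=5/8
row2: w_G1=-5/8 w_G3=3/8 w_R=0
total: w_G1=0 w_G3=1 w_R=5/8
asked value: 3/8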